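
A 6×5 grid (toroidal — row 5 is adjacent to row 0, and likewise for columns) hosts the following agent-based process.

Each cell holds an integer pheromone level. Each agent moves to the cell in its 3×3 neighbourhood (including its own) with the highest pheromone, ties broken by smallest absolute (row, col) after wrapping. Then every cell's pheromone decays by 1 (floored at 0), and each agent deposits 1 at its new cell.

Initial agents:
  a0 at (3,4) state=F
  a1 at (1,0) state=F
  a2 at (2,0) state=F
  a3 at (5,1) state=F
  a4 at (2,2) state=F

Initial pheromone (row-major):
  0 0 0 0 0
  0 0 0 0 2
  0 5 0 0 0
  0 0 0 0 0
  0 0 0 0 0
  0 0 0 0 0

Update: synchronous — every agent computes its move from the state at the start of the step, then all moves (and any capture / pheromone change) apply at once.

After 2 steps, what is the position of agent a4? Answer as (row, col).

(2, 1)

t=1: a0@(2,0) a1@(2,1) a2@(2,1) a3@(0,0) a4@(2,1) | pheromone: 1 0 0 0 0 / 0 0 0 0 1 / 1 7 0 0 0 / 0 0 0 0 0 / 0 0 0 0 0 / 0 0 0 0 0
t=2: a0@(2,1) a1@(2,1) a2@(2,1) a3@(0,0) a4@(2,1) | pheromone: 1 0 0 0 0 / 0 0 0 0 0 / 0 10 0 0 0 / 0 0 0 0 0 / 0 0 0 0 0 / 0 0 0 0 0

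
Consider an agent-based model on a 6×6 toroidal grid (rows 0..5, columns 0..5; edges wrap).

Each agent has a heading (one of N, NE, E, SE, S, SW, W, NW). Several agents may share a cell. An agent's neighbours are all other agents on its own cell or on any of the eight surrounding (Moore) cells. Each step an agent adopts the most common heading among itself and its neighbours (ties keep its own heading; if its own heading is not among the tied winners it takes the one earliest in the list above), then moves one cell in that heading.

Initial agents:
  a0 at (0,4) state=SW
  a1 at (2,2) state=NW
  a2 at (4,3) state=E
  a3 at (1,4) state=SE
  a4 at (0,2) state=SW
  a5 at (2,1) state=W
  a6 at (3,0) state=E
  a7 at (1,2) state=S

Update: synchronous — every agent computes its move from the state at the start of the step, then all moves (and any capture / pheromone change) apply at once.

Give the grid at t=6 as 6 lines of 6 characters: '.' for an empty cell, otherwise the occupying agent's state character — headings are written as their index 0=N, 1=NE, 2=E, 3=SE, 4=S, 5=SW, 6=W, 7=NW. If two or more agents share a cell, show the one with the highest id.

t=1: a0@(1,3):SW a1@(1,1):NW a2@(4,4):E a3@(2,5):SE a4@(1,1):SW a5@(2,0):W a6@(3,1):E a7@(2,2):S
t=2: a0@(2,2):SW a1@(0,0):NW a2@(4,5):E a3@(3,0):SE a4@(2,0):SW a5@(2,5):W a6@(3,2):E a7@(3,1):SW
t=3: a0@(3,1):SW a1@(5,5):NW a2@(4,0):E a3@(4,5):SW a4@(3,5):SW a5@(2,4):W a6@(4,1):SW a7@(4,0):SW
t=4: a0@(4,0):SW a1@(0,4):SW a2@(5,5):SW a3@(5,4):SW a4@(4,4):SW a5@(2,3):W a6@(5,0):SW a7@(5,5):SW
t=5: a0@(5,5):SW a1@(1,3):SW a2@(0,4):SW a3@(0,3):SW a4@(5,3):SW a5@(2,2):W a6@(0,5):SW a7@(0,4):SW
t=6: a0@(0,4):SW a1@(2,2):SW a2@(1,3):SW a3@(1,2):SW a4@(0,2):SW a5@(2,1):W a6@(1,4):SW a7@(1,3):SW

..5.5.
..555.
.65...
......
......
......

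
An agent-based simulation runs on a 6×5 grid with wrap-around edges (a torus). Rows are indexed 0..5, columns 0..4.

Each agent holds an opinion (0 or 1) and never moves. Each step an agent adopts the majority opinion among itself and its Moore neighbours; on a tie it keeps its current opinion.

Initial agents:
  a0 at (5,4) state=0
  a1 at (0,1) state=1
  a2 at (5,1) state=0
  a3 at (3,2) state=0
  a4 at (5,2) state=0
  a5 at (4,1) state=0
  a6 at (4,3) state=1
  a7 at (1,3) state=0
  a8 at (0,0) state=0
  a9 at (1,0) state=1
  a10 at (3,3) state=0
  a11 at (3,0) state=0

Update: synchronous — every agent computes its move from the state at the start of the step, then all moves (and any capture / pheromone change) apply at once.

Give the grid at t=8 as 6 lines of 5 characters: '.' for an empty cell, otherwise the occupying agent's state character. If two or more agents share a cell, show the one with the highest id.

00...
0..0.
.....
0.00.
.0.0.
.00.0

t=1: a0@(5,4):0 a1@(0,1):0 a2@(5,1):0 a3@(3,2):0 a4@(5,2):0 a5@(4,1):0 a6@(4,3):0 a7@(1,3):0 a8@(0,0):0 a9@(1,0):1 a10@(3,3):0 a11@(3,0):0
t=2: a0@(5,4):0 a1@(0,1):0 a2@(5,1):0 a3@(3,2):0 a4@(5,2):0 a5@(4,1):0 a6@(4,3):0 a7@(1,3):0 a8@(0,0):0 a9@(1,0):0 a10@(3,3):0 a11@(3,0):0
t=3: (unchanged — steady state)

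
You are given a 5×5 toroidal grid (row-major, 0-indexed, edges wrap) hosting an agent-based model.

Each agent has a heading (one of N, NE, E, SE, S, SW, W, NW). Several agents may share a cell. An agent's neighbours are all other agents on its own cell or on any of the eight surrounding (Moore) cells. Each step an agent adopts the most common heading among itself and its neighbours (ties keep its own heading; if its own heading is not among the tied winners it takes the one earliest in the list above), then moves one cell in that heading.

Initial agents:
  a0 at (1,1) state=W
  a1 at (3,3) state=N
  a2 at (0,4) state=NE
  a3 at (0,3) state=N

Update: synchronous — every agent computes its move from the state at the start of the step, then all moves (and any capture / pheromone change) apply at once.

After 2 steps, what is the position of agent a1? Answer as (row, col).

(1, 3)

t=1: a0@(1,0):W a1@(2,3):N a2@(4,0):NE a3@(4,3):N
t=2: a0@(1,4):W a1@(1,3):N a2@(3,1):NE a3@(3,3):N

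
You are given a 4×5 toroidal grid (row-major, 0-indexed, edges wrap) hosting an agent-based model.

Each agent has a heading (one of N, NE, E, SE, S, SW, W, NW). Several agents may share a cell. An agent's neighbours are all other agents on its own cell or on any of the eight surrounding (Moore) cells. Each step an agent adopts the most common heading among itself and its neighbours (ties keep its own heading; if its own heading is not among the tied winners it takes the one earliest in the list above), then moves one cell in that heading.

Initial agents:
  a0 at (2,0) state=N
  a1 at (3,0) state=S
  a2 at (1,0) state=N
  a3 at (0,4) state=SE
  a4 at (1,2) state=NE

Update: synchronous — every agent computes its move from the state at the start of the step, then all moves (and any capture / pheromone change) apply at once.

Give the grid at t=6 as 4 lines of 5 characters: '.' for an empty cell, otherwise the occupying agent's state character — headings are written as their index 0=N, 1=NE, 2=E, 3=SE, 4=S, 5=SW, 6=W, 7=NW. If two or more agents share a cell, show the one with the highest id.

0....
.....
.....
0...0

t=1: a0@(1,0):N a1@(0,0):S a2@(0,0):N a3@(1,0):SE a4@(0,3):NE
t=2: a0@(0,0):N a1@(3,0):N a2@(3,0):N a3@(0,0):N a4@(3,4):NE
t=3: a0@(3,0):N a1@(2,0):N a2@(2,0):N a3@(3,0):N a4@(2,4):N
t=4: a0@(2,0):N a1@(1,0):N a2@(1,0):N a3@(2,0):N a4@(1,4):N
t=5: a0@(1,0):N a1@(0,0):N a2@(0,0):N a3@(1,0):N a4@(0,4):N
t=6: a0@(0,0):N a1@(3,0):N a2@(3,0):N a3@(0,0):N a4@(3,4):N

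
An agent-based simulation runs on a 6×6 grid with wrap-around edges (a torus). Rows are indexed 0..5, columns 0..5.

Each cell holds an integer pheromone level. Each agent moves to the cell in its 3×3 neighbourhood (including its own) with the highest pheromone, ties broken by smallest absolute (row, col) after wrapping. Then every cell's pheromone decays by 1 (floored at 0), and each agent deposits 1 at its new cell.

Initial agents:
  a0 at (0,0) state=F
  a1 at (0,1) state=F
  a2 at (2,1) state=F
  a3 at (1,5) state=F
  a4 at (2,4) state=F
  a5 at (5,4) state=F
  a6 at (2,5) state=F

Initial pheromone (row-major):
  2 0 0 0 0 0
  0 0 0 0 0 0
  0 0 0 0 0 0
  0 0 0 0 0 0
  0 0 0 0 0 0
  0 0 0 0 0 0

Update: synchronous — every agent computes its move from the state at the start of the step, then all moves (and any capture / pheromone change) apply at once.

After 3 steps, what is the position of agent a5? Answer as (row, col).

(0, 3)

t=1: a0@(0,0) a1@(0,0) a2@(1,0) a3@(0,0) a4@(1,3) a5@(0,3) a6@(1,0) | pheromone: 4 0 0 1 0 0 / 2 0 0 1 0 0 / 0 0 0 0 0 0 / 0 0 0 0 0 0 / 0 0 0 0 0 0 / 0 0 0 0 0 0
t=2: a0@(0,0) a1@(0,0) a2@(0,0) a3@(0,0) a4@(0,3) a5@(0,3) a6@(0,0) | pheromone: 8 0 0 2 0 0 / 1 0 0 0 0 0 / 0 0 0 0 0 0 / 0 0 0 0 0 0 / 0 0 0 0 0 0 / 0 0 0 0 0 0
t=3: a0@(0,0) a1@(0,0) a2@(0,0) a3@(0,0) a4@(0,3) a5@(0,3) a6@(0,0) | pheromone: 12 0 0 3 0 0 / 0 0 0 0 0 0 / 0 0 0 0 0 0 / 0 0 0 0 0 0 / 0 0 0 0 0 0 / 0 0 0 0 0 0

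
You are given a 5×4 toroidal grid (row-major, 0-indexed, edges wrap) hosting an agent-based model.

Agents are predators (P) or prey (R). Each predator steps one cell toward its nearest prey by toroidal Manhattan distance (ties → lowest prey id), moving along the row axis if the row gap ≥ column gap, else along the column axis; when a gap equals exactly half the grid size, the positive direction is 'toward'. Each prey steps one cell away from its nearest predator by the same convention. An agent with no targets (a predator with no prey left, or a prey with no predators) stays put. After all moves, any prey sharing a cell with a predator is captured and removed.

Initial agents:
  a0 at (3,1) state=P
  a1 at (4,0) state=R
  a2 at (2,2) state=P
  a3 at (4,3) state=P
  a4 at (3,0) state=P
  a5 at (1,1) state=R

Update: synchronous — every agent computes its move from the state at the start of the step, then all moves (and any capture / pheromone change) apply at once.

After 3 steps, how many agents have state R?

t=1: a0@(4,1):P a2@(1,2):P a3@(4,0):P a4@(4,0):P a5@(0,1):R
t=2: a0@(0,1):P a2@(0,2):P a3@(0,0):P a4@(0,0):P a5@(1,1):R
t=3: a0@(1,1):P a2@(1,2):P a3@(1,0):P a4@(1,0):P a5@(2,1):R

1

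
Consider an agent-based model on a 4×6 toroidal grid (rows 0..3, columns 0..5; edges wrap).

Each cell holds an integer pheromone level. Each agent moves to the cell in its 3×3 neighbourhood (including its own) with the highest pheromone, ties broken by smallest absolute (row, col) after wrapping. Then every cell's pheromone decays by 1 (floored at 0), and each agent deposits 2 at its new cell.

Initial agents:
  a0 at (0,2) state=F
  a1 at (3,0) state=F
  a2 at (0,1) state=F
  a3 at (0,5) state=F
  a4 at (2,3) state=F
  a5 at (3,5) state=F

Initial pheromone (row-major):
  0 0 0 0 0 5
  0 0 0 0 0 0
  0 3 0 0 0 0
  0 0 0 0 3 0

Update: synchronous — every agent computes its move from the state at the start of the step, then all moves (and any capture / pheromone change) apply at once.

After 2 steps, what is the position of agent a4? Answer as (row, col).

t=1: a0@(0,1) a1@(0,5) a2@(0,0) a3@(0,5) a4@(3,4) a5@(0,5) | pheromone: 2 2 0 0 0 10 / 0 0 0 0 0 0 / 0 2 0 0 0 0 / 0 0 0 0 4 0
t=2: a0@(0,0) a1@(0,5) a2@(0,5) a3@(0,5) a4@(0,5) a5@(0,5) | pheromone: 3 1 0 0 0 19 / 0 0 0 0 0 0 / 0 1 0 0 0 0 / 0 0 0 0 3 0

(0, 5)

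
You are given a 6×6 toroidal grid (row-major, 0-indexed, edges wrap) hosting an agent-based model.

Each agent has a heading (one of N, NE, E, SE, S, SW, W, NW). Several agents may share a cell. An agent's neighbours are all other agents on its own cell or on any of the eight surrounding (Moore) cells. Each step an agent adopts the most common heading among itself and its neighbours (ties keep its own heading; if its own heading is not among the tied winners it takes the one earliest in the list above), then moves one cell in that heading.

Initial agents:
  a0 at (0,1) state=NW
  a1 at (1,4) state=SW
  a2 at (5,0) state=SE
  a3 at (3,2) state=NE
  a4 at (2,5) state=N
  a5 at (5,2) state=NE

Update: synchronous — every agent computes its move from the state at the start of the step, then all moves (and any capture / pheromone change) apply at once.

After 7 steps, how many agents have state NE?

t=1: a0@(5,0):NW a1@(2,3):SW a2@(0,1):SE a3@(2,3):NE a4@(1,5):N a5@(4,3):NE
t=2: a0@(4,5):NW a1@(3,2):SW a2@(1,2):SE a3@(1,4):NE a4@(0,5):N a5@(3,4):NE
t=3: a0@(3,4):NW a1@(4,1):SW a2@(2,3):SE a3@(0,5):NE a4@(5,5):N a5@(2,5):NE
t=4: a0@(2,3):NW a1@(5,0):SW a2@(3,4):SE a3@(5,0):NE a4@(4,5):N a5@(1,0):NE
t=5: a0@(1,2):NW a1@(0,5):SW a2@(4,5):SE a3@(4,1):NE a4@(3,5):N a5@(0,1):NE
t=6: a0@(0,1):NW a1@(1,4):SW a2@(5,0):SE a3@(3,2):NE a4@(2,5):N a5@(5,2):NE
t=7: a0@(5,0):NW a1@(2,3):SW a2@(0,1):SE a3@(2,3):NE a4@(1,5):N a5@(4,3):NE

2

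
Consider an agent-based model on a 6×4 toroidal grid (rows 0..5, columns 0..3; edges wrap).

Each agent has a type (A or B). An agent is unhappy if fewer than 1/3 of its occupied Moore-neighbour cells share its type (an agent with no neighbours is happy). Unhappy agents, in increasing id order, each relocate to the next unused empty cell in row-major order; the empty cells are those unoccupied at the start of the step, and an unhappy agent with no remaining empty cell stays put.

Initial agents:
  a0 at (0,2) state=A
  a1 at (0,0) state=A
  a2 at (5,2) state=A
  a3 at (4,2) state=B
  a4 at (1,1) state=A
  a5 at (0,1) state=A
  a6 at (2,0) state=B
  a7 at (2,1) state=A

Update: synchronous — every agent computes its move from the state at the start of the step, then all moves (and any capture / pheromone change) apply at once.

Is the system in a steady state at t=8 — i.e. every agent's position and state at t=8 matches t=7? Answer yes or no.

no

t=1: a0@(0,2):A a1@(0,0):A a2@(5,2):A a3@(0,3):B a4@(1,1):A a5@(0,1):A a6@(1,0):B a7@(2,1):A
t=2: a0@(0,2):A a1@(0,0):A a2@(5,2):A a3@(1,2):B a4@(1,1):A a5@(0,1):A a6@(1,3):B a7@(2,1):A
t=3: a0@(0,2):A a1@(0,0):A a2@(5,2):A a3@(0,3):B a4@(1,1):A a5@(0,1):A a6@(1,3):B a7@(2,1):A
t=4: a0@(0,2):A a1@(0,0):A a2@(5,2):A a3@(1,0):B a4@(1,1):A a5@(0,1):A a6@(1,3):B a7@(2,1):A
t=5: a0@(0,2):A a1@(0,0):A a2@(5,2):A a3@(0,3):B a4@(1,1):A a5@(0,1):A a6@(1,3):B a7@(2,1):A
t=6: a0@(0,2):A a1@(0,0):A a2@(5,2):A a3@(1,0):B a4@(1,1):A a5@(0,1):A a6@(1,3):B a7@(2,1):A
t=7: a0@(0,2):A a1@(0,0):A a2@(5,2):A a3@(0,3):B a4@(1,1):A a5@(0,1):A a6@(1,3):B a7@(2,1):A
t=8: a0@(0,2):A a1@(0,0):A a2@(5,2):A a3@(1,0):B a4@(1,1):A a5@(0,1):A a6@(1,3):B a7@(2,1):A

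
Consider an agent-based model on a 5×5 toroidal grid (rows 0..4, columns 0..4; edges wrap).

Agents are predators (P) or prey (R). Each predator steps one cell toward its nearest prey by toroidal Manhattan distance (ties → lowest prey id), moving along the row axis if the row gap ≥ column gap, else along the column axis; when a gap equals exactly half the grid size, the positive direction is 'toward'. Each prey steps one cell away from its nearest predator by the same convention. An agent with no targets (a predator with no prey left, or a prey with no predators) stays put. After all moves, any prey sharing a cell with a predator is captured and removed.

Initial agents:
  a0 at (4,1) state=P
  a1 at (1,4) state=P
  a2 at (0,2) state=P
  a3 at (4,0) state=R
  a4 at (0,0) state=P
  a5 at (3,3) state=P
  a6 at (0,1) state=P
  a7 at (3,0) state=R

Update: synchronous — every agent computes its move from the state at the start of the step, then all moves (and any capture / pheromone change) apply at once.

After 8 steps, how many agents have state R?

t=1: a0@(4,0):P a1@(0,4):P a2@(0,1):P a3@(4,4):R a4@(4,0):P a5@(3,4):P a6@(4,1):P a7@(2,0):R
t=2: a0@(4,4):P a1@(4,4):P a2@(0,0):P a3@(4,3):R a4@(4,4):P a5@(4,4):P a6@(4,0):P a7@(1,0):R
t=3: a0@(4,3):P a1@(4,3):P a2@(1,0):P a3@(4,2):R a4@(4,3):P a5@(4,3):P a6@(4,4):P a7@(2,0):R
t=4: a0@(4,2):P a1@(4,2):P a2@(2,0):P a3@(4,1):R a4@(4,2):P a5@(4,2):P a6@(4,3):P a7@(3,0):R
t=5: a0@(4,1):P a1@(4,1):P a2@(3,0):P a3@(4,0):R a4@(4,1):P a5@(4,1):P a6@(4,2):P a7@(4,0):R
t=6: a0@(4,0):P a1@(4,0):P a2@(4,0):P a3@(4,4):R a4@(4,0):P a5@(4,0):P a6@(4,1):P a7@(4,4):R
t=7: a0@(4,4):P a1@(4,4):P a2@(4,4):P a3@(4,3):R a4@(4,4):P a5@(4,4):P a6@(4,0):P a7@(4,3):R
t=8: a0@(4,3):P a1@(4,3):P a2@(4,3):P a3@(4,2):R a4@(4,3):P a5@(4,3):P a6@(4,4):P a7@(4,2):R

2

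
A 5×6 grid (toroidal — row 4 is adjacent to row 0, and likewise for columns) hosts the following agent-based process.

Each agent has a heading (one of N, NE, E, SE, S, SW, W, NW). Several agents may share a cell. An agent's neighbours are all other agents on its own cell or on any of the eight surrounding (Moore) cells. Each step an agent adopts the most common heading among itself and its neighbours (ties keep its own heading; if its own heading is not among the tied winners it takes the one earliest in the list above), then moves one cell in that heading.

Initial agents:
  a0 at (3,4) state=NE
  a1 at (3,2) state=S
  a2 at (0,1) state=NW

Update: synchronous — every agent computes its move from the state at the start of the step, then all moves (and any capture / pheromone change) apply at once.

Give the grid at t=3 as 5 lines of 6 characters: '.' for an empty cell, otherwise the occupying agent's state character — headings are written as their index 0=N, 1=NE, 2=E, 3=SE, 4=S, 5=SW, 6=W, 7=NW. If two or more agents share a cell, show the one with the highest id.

t=1: a0@(2,5):NE a1@(4,2):S a2@(4,0):NW
t=2: a0@(1,0):NE a1@(0,2):S a2@(3,5):NW
t=3: a0@(0,1):NE a1@(1,2):S a2@(2,4):NW

.1....
..4...
....7.
......
......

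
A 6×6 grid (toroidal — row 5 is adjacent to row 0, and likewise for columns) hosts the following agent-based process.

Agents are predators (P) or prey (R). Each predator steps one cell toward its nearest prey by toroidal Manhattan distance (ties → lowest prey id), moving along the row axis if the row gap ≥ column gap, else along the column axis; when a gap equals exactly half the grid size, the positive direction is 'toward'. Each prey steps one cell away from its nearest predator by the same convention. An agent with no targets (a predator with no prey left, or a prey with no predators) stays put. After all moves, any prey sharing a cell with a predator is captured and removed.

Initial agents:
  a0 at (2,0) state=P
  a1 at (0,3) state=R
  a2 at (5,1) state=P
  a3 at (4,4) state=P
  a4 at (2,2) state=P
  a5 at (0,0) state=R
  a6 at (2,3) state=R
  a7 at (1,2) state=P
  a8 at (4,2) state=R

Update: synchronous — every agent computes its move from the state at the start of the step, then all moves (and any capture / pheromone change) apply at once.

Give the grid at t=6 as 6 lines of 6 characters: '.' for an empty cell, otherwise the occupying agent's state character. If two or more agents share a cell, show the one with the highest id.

......
PP...R
P.....
...P..
...R..
......

t=1: a0@(1,0):P a1@(5,3):R a2@(0,1):P a3@(4,3):P a4@(2,3):P a5@(5,0):R a6@(2,4):R a7@(0,2):P a8@(3,2):R
t=2: a0@(0,0):P a1@(0,3):R a2@(5,1):P a3@(5,3):P a4@(2,4):P a5@(4,0):R a6@(2,5):R a7@(5,2):P a8@(2,2):R
t=3: a0@(5,0):P a1@(1,3):R a2@(4,1):P a3@(0,3):P a4@(2,5):P a5@(3,0):R a6@(2,0):R a7@(0,2):P a8@(2,1):R
t=4: a0@(4,0):P a1@(2,3):R a2@(3,1):P a3@(1,3):P a4@(2,0):P a6@(2,1):R a7@(1,2):P a8@(1,1):R
t=5: a0@(3,0):P a1@(3,3):R a2@(2,1):P a3@(2,3):P a4@(2,1):P a7@(1,1):P a8@(1,0):R
t=6: a0@(2,0):P a1@(4,3):R a2@(1,1):P a3@(3,3):P a4@(1,1):P a7@(1,0):P a8@(1,5):R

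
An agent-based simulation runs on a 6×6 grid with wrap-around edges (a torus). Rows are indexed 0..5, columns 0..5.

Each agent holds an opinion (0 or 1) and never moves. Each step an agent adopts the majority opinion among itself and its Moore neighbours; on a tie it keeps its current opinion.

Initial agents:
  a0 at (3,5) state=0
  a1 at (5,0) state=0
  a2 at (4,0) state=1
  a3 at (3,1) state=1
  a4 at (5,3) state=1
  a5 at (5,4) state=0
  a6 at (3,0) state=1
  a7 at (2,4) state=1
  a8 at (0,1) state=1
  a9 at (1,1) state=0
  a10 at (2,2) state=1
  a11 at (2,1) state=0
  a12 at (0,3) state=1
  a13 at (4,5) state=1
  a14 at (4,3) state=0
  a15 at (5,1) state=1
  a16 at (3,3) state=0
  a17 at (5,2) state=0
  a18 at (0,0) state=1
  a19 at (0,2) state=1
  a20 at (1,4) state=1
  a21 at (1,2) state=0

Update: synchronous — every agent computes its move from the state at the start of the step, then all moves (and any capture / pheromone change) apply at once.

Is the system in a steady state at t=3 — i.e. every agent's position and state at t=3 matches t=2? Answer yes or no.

no

t=1: a0@(3,5):1 a1@(5,0):1 a2@(4,0):1 a3@(3,1):1 a4@(5,3):1 a5@(5,4):1 a6@(3,0):1 a7@(2,4):1 a8@(0,1):1 a9@(1,1):1 a10@(2,2):0 a11@(2,1):0 a12@(0,3):1 a13@(4,5):1 a14@(4,3):0 a15@(5,1):1 a16@(3,3):0 a17@(5,2):1 a18@(0,0):1 a19@(0,2):1 a20@(1,4):1 a21@(1,2):1
t=2: a0@(3,5):1 a1@(5,0):1 a2@(4,0):1 a3@(3,1):1 a4@(5,3):1 a5@(5,4):1 a6@(3,0):1 a7@(2,4):1 a8@(0,1):1 a9@(1,1):1 a10@(2,2):0 a11@(2,1):1 a12@(0,3):1 a13@(4,5):1 a14@(4,3):1 a15@(5,1):1 a16@(3,3):0 a17@(5,2):1 a18@(0,0):1 a19@(0,2):1 a20@(1,4):1 a21@(1,2):1
t=3: a0@(3,5):1 a1@(5,0):1 a2@(4,0):1 a3@(3,1):1 a4@(5,3):1 a5@(5,4):1 a6@(3,0):1 a7@(2,4):1 a8@(0,1):1 a9@(1,1):1 a10@(2,2):1 a11@(2,1):1 a12@(0,3):1 a13@(4,5):1 a14@(4,3):1 a15@(5,1):1 a16@(3,3):0 a17@(5,2):1 a18@(0,0):1 a19@(0,2):1 a20@(1,4):1 a21@(1,2):1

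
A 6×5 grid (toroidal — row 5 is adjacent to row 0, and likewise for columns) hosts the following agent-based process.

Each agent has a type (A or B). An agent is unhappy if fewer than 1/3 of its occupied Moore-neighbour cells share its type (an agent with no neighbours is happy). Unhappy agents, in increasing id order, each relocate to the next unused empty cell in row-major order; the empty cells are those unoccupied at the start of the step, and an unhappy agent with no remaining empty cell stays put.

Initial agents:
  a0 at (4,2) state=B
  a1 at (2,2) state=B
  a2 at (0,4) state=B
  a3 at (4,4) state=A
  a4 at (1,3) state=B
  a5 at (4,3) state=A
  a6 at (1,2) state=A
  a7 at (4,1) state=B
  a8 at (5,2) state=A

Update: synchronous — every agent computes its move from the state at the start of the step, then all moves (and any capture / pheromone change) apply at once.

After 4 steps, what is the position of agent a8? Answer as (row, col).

(5, 2)

t=1: a0@(4,2):B a1@(2,2):B a2@(0,4):B a3@(4,4):A a4@(1,3):B a5@(4,3):A a6@(0,0):A a7@(4,1):B a8@(5,2):A
t=2: a0@(4,2):B a1@(2,2):B a2@(0,4):B a3@(4,4):A a4@(1,3):B a5@(4,3):A a6@(0,1):A a7@(4,1):B a8@(5,2):A
t=3: (unchanged — steady state)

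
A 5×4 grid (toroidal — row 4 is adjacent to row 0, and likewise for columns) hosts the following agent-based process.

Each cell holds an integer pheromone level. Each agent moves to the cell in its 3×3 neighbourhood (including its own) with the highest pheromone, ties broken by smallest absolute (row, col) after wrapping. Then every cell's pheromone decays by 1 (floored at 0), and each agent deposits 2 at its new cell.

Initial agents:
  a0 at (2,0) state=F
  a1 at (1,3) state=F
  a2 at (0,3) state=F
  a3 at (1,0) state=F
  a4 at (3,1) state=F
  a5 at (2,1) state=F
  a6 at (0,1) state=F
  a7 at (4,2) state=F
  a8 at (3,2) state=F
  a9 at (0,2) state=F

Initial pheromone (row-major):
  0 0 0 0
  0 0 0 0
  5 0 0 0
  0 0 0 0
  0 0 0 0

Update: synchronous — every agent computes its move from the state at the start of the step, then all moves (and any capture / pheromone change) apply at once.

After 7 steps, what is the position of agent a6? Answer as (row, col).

t=1: a0@(2,0) a1@(2,0) a2@(0,0) a3@(2,0) a4@(2,0) a5@(2,0) a6@(0,0) a7@(0,1) a8@(2,1) a9@(0,1) | pheromone: 4 4 0 0 / 0 0 0 0 / 14 2 0 0 / 0 0 0 0 / 0 0 0 0
t=2: a0@(2,0) a1@(2,0) a2@(0,0) a3@(2,0) a4@(2,0) a5@(2,0) a6@(0,0) a7@(0,0) a8@(2,0) a9@(0,0) | pheromone: 11 3 0 0 / 0 0 0 0 / 25 1 0 0 / 0 0 0 0 / 0 0 0 0
t=3: a0@(2,0) a1@(2,0) a2@(0,0) a3@(2,0) a4@(2,0) a5@(2,0) a6@(0,0) a7@(0,0) a8@(2,0) a9@(0,0) | pheromone: 18 2 0 0 / 0 0 0 0 / 36 0 0 0 / 0 0 0 0 / 0 0 0 0
t=4: a0@(2,0) a1@(2,0) a2@(0,0) a3@(2,0) a4@(2,0) a5@(2,0) a6@(0,0) a7@(0,0) a8@(2,0) a9@(0,0) | pheromone: 25 1 0 0 / 0 0 0 0 / 47 0 0 0 / 0 0 0 0 / 0 0 0 0
t=5: a0@(2,0) a1@(2,0) a2@(0,0) a3@(2,0) a4@(2,0) a5@(2,0) a6@(0,0) a7@(0,0) a8@(2,0) a9@(0,0) | pheromone: 32 0 0 0 / 0 0 0 0 / 58 0 0 0 / 0 0 0 0 / 0 0 0 0
t=6: a0@(2,0) a1@(2,0) a2@(0,0) a3@(2,0) a4@(2,0) a5@(2,0) a6@(0,0) a7@(0,0) a8@(2,0) a9@(0,0) | pheromone: 39 0 0 0 / 0 0 0 0 / 69 0 0 0 / 0 0 0 0 / 0 0 0 0
t=7: a0@(2,0) a1@(2,0) a2@(0,0) a3@(2,0) a4@(2,0) a5@(2,0) a6@(0,0) a7@(0,0) a8@(2,0) a9@(0,0) | pheromone: 46 0 0 0 / 0 0 0 0 / 80 0 0 0 / 0 0 0 0 / 0 0 0 0

(0, 0)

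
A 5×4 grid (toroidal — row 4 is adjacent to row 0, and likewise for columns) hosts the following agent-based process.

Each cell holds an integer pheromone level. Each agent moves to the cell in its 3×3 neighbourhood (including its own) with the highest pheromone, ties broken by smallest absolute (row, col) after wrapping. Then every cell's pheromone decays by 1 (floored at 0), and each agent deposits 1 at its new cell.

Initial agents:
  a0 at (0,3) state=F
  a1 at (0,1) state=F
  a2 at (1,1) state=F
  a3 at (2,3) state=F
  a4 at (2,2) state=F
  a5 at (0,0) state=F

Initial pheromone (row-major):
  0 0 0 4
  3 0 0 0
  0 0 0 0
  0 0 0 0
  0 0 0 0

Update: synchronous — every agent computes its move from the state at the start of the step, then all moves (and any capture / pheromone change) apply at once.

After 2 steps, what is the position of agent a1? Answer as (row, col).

(0, 3)

t=1: a0@(0,3) a1@(1,0) a2@(1,0) a3@(1,0) a4@(1,1) a5@(0,3) | pheromone: 0 0 0 5 / 5 1 0 0 / 0 0 0 0 / 0 0 0 0 / 0 0 0 0
t=2: a0@(0,3) a1@(0,3) a2@(0,3) a3@(0,3) a4@(1,0) a5@(0,3) | pheromone: 0 0 0 9 / 5 0 0 0 / 0 0 0 0 / 0 0 0 0 / 0 0 0 0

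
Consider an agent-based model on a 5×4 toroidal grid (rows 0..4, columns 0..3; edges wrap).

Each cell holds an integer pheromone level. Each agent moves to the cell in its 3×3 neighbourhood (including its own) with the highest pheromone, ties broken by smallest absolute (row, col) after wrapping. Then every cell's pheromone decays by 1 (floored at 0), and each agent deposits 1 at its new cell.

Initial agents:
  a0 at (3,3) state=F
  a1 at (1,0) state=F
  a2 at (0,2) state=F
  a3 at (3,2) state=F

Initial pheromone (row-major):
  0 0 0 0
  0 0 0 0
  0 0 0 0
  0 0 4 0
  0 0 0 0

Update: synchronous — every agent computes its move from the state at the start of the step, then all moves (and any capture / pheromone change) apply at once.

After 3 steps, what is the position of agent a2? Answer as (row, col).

(0, 0)

t=1: a0@(3,2) a1@(0,0) a2@(0,1) a3@(3,2) | pheromone: 1 1 0 0 / 0 0 0 0 / 0 0 0 0 / 0 0 5 0 / 0 0 0 0
t=2: a0@(3,2) a1@(0,0) a2@(0,0) a3@(3,2) | pheromone: 2 0 0 0 / 0 0 0 0 / 0 0 0 0 / 0 0 6 0 / 0 0 0 0
t=3: a0@(3,2) a1@(0,0) a2@(0,0) a3@(3,2) | pheromone: 3 0 0 0 / 0 0 0 0 / 0 0 0 0 / 0 0 7 0 / 0 0 0 0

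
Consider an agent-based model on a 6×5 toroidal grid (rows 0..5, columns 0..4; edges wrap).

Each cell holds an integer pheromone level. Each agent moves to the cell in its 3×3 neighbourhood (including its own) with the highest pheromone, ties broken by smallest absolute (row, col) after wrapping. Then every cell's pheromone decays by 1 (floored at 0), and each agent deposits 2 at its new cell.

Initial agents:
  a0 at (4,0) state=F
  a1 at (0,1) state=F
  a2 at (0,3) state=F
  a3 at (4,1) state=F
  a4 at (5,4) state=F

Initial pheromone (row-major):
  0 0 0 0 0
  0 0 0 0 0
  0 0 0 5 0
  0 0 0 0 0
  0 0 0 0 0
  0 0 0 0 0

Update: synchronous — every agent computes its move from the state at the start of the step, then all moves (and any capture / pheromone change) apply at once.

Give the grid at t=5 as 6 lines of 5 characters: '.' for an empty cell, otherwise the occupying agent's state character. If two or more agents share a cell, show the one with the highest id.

t=1: a0@(3,0) a1@(0,0) a2@(0,2) a3@(3,0) a4@(0,0) | pheromone: 4 0 2 0 0 / 0 0 0 0 0 / 0 0 0 4 0 / 4 0 0 0 0 / 0 0 0 0 0 / 0 0 0 0 0
t=2: a0@(3,0) a1@(0,0) a2@(0,2) a3@(3,0) a4@(0,0) | pheromone: 7 0 3 0 0 / 0 0 0 0 0 / 0 0 0 3 0 / 7 0 0 0 0 / 0 0 0 0 0 / 0 0 0 0 0
t=3: a0@(3,0) a1@(0,0) a2@(0,2) a3@(3,0) a4@(0,0) | pheromone: 10 0 4 0 0 / 0 0 0 0 0 / 0 0 0 2 0 / 10 0 0 0 0 / 0 0 0 0 0 / 0 0 0 0 0
t=4: a0@(3,0) a1@(0,0) a2@(0,2) a3@(3,0) a4@(0,0) | pheromone: 13 0 5 0 0 / 0 0 0 0 0 / 0 0 0 1 0 / 13 0 0 0 0 / 0 0 0 0 0 / 0 0 0 0 0
t=5: a0@(3,0) a1@(0,0) a2@(0,2) a3@(3,0) a4@(0,0) | pheromone: 16 0 6 0 0 / 0 0 0 0 0 / 0 0 0 0 0 / 16 0 0 0 0 / 0 0 0 0 0 / 0 0 0 0 0

F.F..
.....
.....
F....
.....
.....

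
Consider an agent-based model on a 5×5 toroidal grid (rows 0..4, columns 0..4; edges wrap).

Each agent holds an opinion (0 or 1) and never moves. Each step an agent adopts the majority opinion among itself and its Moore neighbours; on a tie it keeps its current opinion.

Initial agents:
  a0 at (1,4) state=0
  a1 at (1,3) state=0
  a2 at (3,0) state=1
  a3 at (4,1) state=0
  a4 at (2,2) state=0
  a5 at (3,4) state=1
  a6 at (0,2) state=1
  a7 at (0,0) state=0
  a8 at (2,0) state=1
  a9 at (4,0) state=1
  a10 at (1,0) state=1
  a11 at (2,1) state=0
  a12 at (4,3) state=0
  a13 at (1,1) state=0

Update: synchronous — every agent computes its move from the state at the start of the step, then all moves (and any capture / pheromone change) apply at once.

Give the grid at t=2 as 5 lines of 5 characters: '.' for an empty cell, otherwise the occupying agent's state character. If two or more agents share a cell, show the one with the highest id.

0.0..
00.00
000..
1...1
11.1.

t=1: a0@(1,4):0 a1@(1,3):0 a2@(3,0):1 a3@(4,1):1 a4@(2,2):0 a5@(3,4):1 a6@(0,2):0 a7@(0,0):0 a8@(2,0):1 a9@(4,0):1 a10@(1,0):0 a11@(2,1):0 a12@(4,3):1 a13@(1,1):0
t=2: a0@(1,4):0 a1@(1,3):0 a2@(3,0):1 a3@(4,1):1 a4@(2,2):0 a5@(3,4):1 a6@(0,2):0 a7@(0,0):0 a8@(2,0):0 a9@(4,0):1 a10@(1,0):0 a11@(2,1):0 a12@(4,3):1 a13@(1,1):0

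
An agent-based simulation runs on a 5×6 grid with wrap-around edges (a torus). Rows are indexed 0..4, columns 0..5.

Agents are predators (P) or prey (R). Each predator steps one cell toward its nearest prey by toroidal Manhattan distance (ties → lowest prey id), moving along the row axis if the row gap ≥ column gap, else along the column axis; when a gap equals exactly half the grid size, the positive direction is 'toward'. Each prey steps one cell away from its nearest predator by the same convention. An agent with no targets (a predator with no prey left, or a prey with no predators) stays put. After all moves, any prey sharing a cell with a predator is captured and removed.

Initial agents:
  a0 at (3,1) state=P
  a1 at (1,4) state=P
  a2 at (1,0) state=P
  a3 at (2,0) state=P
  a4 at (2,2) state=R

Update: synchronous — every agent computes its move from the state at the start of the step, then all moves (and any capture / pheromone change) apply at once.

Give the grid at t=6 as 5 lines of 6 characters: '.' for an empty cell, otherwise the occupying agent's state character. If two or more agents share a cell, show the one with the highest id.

t=1: a0@(2,1):P a1@(1,3):P a2@(1,1):P a3@(2,1):P a4@(1,2):R
t=2: a0@(1,1):P a1@(1,2):P a2@(1,2):P a3@(1,1):P
t=3: (unchanged — steady state)

......
.PP...
......
......
......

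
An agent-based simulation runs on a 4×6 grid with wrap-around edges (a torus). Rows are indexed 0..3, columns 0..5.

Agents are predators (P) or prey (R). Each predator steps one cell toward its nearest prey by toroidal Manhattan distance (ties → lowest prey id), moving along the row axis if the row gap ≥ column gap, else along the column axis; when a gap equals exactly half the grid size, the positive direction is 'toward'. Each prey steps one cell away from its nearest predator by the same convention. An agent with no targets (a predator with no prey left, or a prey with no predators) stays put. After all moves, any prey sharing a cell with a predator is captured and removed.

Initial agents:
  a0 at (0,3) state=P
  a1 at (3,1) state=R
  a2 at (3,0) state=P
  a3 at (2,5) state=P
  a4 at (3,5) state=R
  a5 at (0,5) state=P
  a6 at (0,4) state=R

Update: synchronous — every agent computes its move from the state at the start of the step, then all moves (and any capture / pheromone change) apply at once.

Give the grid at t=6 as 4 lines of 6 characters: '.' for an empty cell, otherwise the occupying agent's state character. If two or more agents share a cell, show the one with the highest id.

....R.
......
......
P....R

t=1: a0@(0,4):P a1@(3,2):R a2@(3,1):P a3@(3,5):P a4@(3,4):R a5@(3,5):P a6@(0,5):R
t=2: a0@(3,4):P a1@(3,3):R a2@(3,2):P a3@(3,4):P a4@(2,4):R a5@(3,4):P a6@(0,0):R
t=3: a0@(3,3):P a1@(3,2):R a2@(3,3):P a3@(3,3):P a4@(1,4):R a5@(3,3):P a6@(0,1):R
t=4: a0@(3,2):P a1@(3,1):R a2@(3,2):P a3@(3,2):P a4@(0,4):R a5@(3,2):P a6@(0,0):R
t=5: a0@(3,1):P a1@(3,0):R a2@(3,1):P a3@(3,1):P a4@(0,5):R a5@(3,1):P a6@(0,5):R
t=6: a0@(3,0):P a1@(3,5):R a2@(3,0):P a3@(3,0):P a4@(0,4):R a5@(3,0):P a6@(0,4):R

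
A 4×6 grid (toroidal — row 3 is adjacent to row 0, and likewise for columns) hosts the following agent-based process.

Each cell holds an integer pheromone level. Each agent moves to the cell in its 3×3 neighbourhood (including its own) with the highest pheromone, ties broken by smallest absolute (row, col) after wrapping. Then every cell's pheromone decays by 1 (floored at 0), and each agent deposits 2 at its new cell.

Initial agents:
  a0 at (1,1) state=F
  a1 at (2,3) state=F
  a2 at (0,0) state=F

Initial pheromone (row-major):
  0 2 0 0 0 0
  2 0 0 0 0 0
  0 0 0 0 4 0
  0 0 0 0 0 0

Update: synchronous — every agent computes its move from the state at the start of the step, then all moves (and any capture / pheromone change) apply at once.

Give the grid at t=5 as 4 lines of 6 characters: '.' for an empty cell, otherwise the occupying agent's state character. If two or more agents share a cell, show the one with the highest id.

t=1: a0@(0,1) a1@(2,4) a2@(0,1) | pheromone: 0 5 0 0 0 0 / 1 0 0 0 0 0 / 0 0 0 0 5 0 / 0 0 0 0 0 0
t=2: a0@(0,1) a1@(2,4) a2@(0,1) | pheromone: 0 8 0 0 0 0 / 0 0 0 0 0 0 / 0 0 0 0 6 0 / 0 0 0 0 0 0
t=3: a0@(0,1) a1@(2,4) a2@(0,1) | pheromone: 0 11 0 0 0 0 / 0 0 0 0 0 0 / 0 0 0 0 7 0 / 0 0 0 0 0 0
t=4: a0@(0,1) a1@(2,4) a2@(0,1) | pheromone: 0 14 0 0 0 0 / 0 0 0 0 0 0 / 0 0 0 0 8 0 / 0 0 0 0 0 0
t=5: a0@(0,1) a1@(2,4) a2@(0,1) | pheromone: 0 17 0 0 0 0 / 0 0 0 0 0 0 / 0 0 0 0 9 0 / 0 0 0 0 0 0

.F....
......
....F.
......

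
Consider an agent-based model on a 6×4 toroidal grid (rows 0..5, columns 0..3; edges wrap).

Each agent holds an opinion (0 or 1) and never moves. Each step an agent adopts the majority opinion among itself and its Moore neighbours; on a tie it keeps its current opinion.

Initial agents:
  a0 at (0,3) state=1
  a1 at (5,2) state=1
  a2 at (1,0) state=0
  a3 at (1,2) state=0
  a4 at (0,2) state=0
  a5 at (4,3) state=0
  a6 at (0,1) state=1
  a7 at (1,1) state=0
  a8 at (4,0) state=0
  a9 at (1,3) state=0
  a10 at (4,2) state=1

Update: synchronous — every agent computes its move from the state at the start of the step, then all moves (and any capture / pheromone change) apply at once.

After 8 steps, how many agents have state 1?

0

t=1: a0@(0,3):0 a1@(5,2):1 a2@(1,0):0 a3@(1,2):0 a4@(0,2):0 a5@(4,3):0 a6@(0,1):0 a7@(1,1):0 a8@(4,0):0 a9@(1,3):0 a10@(4,2):1
t=2: a0@(0,3):0 a1@(5,2):0 a2@(1,0):0 a3@(1,2):0 a4@(0,2):0 a5@(4,3):0 a6@(0,1):0 a7@(1,1):0 a8@(4,0):0 a9@(1,3):0 a10@(4,2):1
t=3: a0@(0,3):0 a1@(5,2):0 a2@(1,0):0 a3@(1,2):0 a4@(0,2):0 a5@(4,3):0 a6@(0,1):0 a7@(1,1):0 a8@(4,0):0 a9@(1,3):0 a10@(4,2):0
t=4: (unchanged — steady state)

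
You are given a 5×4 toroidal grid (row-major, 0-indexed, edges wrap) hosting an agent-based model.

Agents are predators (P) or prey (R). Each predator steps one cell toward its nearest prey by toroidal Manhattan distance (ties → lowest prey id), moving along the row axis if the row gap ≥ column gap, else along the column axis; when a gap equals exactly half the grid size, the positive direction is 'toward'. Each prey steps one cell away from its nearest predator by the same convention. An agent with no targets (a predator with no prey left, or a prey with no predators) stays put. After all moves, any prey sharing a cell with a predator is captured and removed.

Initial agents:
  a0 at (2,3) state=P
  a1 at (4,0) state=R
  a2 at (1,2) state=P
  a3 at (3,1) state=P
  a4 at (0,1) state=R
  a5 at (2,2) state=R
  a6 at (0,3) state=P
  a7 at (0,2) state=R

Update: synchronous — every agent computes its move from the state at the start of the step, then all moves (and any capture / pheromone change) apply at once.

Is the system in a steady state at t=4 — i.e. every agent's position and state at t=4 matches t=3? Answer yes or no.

no

t=1: a0@(2,2):P a1@(0,0):R a2@(2,2):P a3@(4,1):P a5@(2,1):R a6@(0,2):P a7@(4,2):R
t=2: a0@(2,1):P a1@(1,0):R a2@(2,1):P a3@(4,2):P a5@(2,0):R a6@(4,2):P a7@(4,3):R
t=3: a0@(2,0):P a1@(0,0):R a2@(2,0):P a3@(4,3):P a5@(2,3):R a6@(4,3):P a7@(4,0):R
t=4: a0@(2,3):P a2@(2,3):P a3@(4,0):P a5@(2,2):R a6@(4,0):P a7@(4,1):R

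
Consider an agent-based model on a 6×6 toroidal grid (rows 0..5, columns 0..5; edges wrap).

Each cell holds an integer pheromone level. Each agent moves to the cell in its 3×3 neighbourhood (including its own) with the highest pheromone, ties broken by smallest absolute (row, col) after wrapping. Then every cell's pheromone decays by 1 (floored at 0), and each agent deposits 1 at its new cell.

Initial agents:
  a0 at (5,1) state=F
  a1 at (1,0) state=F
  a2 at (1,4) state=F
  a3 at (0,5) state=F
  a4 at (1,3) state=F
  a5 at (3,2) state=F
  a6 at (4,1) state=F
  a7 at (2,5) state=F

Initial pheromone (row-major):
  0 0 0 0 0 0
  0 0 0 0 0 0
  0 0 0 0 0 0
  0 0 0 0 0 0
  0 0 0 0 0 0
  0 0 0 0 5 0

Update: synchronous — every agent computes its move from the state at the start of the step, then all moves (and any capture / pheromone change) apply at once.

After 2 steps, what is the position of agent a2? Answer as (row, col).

t=1: a0@(0,0) a1@(0,0) a2@(0,3) a3@(5,4) a4@(0,2) a5@(2,1) a6@(3,0) a7@(1,0) | pheromone: 2 0 1 1 0 0 / 1 0 0 0 0 0 / 0 1 0 0 0 0 / 1 0 0 0 0 0 / 0 0 0 0 0 0 / 0 0 0 0 5 0
t=2: a0@(0,0) a1@(0,0) a2@(5,4) a3@(5,4) a4@(0,2) a5@(1,0) a6@(2,1) a7@(0,0) | pheromone: 4 0 1 0 0 0 / 1 0 0 0 0 0 / 0 1 0 0 0 0 / 0 0 0 0 0 0 / 0 0 0 0 0 0 / 0 0 0 0 6 0

(5, 4)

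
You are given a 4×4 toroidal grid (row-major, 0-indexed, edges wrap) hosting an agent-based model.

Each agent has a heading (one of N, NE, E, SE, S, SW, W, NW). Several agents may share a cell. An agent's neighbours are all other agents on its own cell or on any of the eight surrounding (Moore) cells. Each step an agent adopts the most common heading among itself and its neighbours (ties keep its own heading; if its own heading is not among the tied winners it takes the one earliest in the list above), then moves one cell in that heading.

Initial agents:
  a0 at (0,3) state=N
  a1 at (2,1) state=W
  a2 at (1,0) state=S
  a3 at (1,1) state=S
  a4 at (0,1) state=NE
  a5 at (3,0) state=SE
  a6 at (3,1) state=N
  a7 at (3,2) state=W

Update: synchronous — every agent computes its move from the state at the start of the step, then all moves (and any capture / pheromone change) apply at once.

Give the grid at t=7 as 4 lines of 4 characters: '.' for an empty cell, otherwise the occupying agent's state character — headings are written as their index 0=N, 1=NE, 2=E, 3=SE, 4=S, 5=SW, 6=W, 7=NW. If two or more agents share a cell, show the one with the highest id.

44..
44..
....
.4..

t=1: a0@(3,3):N a1@(2,0):W a2@(2,0):S a3@(2,1):S a4@(1,1):S a5@(2,0):N a6@(3,0):W a7@(3,1):W
t=2: a0@(2,3):N a1@(2,3):W a2@(3,0):S a3@(3,1):S a4@(2,1):S a5@(3,0):S a6@(3,3):W a7@(3,0):W
t=3: a0@(2,2):W a1@(2,2):W a2@(0,0):S a3@(0,1):S a4@(3,1):S a5@(0,0):S a6@(3,2):W a7@(0,0):S
t=4: a0@(2,1):W a1@(2,1):W a2@(1,0):S a3@(1,1):S a4@(0,1):S a5@(1,0):S a6@(3,1):W a7@(1,0):S
t=5: a0@(3,1):S a1@(3,1):S a2@(2,0):S a3@(2,1):S a4@(1,1):S a5@(2,0):S a6@(3,0):W a7@(2,0):S
t=6: a0@(0,1):S a1@(0,1):S a2@(3,0):S a3@(3,1):S a4@(2,1):S a5@(3,0):S a6@(0,0):S a7@(3,0):S
t=7: a0@(1,1):S a1@(1,1):S a2@(0,0):S a3@(0,1):S a4@(3,1):S a5@(0,0):S a6@(1,0):S a7@(0,0):S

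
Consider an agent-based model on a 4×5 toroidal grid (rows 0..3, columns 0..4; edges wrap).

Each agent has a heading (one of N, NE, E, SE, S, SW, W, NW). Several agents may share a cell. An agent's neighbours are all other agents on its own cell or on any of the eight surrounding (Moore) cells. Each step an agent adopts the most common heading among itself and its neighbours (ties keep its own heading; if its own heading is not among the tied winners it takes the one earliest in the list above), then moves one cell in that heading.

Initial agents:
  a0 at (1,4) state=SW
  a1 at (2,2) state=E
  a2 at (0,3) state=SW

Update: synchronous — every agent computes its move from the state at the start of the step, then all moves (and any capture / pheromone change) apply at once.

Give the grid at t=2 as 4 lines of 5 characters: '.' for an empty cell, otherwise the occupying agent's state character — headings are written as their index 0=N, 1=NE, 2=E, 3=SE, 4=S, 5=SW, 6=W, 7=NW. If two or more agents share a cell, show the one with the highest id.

t=1: a0@(2,3):SW a1@(2,3):E a2@(1,2):SW
t=2: a0@(3,2):SW a1@(3,2):SW a2@(2,1):SW

.....
.....
.5...
..5..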